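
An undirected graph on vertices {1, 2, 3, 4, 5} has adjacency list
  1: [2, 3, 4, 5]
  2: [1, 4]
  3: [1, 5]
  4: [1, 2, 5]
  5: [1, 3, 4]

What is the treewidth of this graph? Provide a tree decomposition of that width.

Every bag has size at most 3, so the width is 3 − 1 = 2 and tw(G) ≤ 2. Conversely, {1, 3, 5} is a clique of size 3, and the vertices of any clique must share a bag in every tree decomposition; so some bag has ≥ 3 vertices and tw(G) ≥ 2. Therefore the treewidth is 2.

Treewidth 2.
One optimal decomposition is:
Bags: B1 = {1, 4, 5}  B2 = {1, 3, 5}  B3 = {1, 2, 4}
Tree: B1–B2, B1–B3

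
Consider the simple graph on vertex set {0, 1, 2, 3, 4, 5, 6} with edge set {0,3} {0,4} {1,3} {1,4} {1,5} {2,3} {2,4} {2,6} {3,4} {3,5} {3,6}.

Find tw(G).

2

A width-2 tree decomposition is:
Bags: B1 = {0, 3, 4}  B2 = {1, 3, 4}  B3 = {2, 3, 4}  B4 = {2, 3, 6}  B5 = {1, 3, 5}
Tree: B1–B2, B2–B3, B3–B4, B2–B5
The largest bag has 3 vertices, giving width 2; this decomposition certifies tw(G) ≤ 2. On the other hand G contains the 3-clique {0, 3, 4}. A clique must lie in a single bag of any decomposition, so no decomposition can have width below 2. Therefore the treewidth is 2.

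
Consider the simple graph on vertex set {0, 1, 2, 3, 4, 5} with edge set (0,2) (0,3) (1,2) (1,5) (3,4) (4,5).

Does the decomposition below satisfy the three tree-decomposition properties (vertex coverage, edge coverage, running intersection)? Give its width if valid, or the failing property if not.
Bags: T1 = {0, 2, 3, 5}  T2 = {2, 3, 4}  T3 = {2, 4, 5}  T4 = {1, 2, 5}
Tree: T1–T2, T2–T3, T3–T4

No — bags containing vertex 5 are not connected in the tree.

A tree decomposition must satisfy three properties: every vertex lies in some bag; for every edge, both endpoints lie together in some bag; and for every vertex, the bags containing it form a connected subtree. Here bags containing vertex 5 are not connected in the tree, so the decomposition is invalid.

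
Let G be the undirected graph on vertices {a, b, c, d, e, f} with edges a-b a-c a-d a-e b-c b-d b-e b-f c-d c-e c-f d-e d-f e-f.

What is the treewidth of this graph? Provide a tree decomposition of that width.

Each bag holds 5 vertices, so the decomposition has width 4, which upper-bounds the treewidth. Conversely, {b, c, d, e, f} is a clique of size 5, and the vertices of any clique must share a bag in every tree decomposition; so some bag has ≥ 5 vertices and tw(G) ≥ 4. The upper and lower bounds meet at 4, so that is the treewidth.

Treewidth 4.
One such decomposition:
Bags: B1 = {b, c, d, e, f}  B2 = {a, b, c, d, e}
Tree: B1–B2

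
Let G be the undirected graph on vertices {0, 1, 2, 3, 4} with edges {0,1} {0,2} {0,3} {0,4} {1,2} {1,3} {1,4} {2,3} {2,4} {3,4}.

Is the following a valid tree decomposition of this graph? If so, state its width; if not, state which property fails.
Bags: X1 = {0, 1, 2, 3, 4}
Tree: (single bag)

Yes; width 4.

Checking the three conditions: (i) the bags cover all of {0, 1, 2, 3, 4}; (ii) for each edge, some bag contains both endpoints; (iii) the bags containing any fixed vertex form a subtree. All hold, so the decomposition is valid with width 5 − 1 = 4.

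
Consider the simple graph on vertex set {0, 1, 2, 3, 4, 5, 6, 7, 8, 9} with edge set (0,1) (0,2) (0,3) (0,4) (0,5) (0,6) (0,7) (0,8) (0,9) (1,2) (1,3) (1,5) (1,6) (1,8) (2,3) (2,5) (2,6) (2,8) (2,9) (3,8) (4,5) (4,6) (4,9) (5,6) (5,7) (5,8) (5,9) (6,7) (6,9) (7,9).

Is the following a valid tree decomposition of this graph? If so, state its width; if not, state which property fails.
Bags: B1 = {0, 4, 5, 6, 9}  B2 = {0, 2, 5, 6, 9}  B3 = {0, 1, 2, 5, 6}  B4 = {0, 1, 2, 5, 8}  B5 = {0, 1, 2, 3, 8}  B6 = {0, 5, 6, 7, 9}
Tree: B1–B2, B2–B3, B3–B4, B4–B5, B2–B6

Checking the three conditions: (i) the bags cover all of {0, 1, 2, 3, 4, 5, 6, 7, 8, 9}; (ii) for each edge, some bag contains both endpoints; (iii) the bags containing any fixed vertex form a subtree. All hold, so the decomposition is valid with width 5 − 1 = 4.

Yes; width 4.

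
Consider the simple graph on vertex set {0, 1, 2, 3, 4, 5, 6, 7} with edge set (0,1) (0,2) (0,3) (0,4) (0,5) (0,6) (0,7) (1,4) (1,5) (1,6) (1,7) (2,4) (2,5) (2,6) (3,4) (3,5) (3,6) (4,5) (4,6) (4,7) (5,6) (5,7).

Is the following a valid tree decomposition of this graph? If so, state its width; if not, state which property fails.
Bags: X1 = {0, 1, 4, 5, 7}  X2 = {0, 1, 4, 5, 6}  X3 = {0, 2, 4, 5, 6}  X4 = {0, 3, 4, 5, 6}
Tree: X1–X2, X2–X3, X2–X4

Vertex coverage: the bags together contain {0, 1, 2, 3, 4, 5, 6, 7}, the full vertex set. Edge coverage: each edge of G has both endpoints in at least one bag. Running intersection: for every vertex, the bags containing it form a connected subtree. All three properties hold, so this is a valid tree decomposition of width max|bag| − 1 = 4, and hence tw(G) ≤ 4.

Yes; width 4.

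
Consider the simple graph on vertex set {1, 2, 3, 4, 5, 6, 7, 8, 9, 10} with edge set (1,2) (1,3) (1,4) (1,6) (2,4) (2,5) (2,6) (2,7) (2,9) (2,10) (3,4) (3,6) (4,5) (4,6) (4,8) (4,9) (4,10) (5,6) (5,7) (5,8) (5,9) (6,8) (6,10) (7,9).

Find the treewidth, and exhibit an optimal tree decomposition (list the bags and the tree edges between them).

The largest bag has 4 vertices, giving width 3; this decomposition certifies tw(G) ≤ 3. On the other hand G contains the 4-clique {2, 4, 5, 9}. A clique must lie in a single bag of any decomposition, so no decomposition can have width below 3. Combining the bounds, tw(G) = 3.

Treewidth 3.
Bags: B1 = {2, 4, 5, 6}  B2 = {2, 4, 6, 10}  B3 = {1, 2, 4, 6}  B4 = {2, 4, 5, 9}  B5 = {1, 3, 4, 6}  B6 = {2, 5, 7, 9}  B7 = {4, 5, 6, 8}
Tree: B1–B2, B2–B3, B1–B4, B3–B5, B4–B6, B1–B7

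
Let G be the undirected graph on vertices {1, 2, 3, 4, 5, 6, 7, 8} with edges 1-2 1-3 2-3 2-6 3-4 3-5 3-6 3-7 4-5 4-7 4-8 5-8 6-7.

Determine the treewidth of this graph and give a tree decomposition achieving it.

Treewidth 2.
One such decomposition:
Bags: B1 = {3, 6, 7}  B2 = {2, 3, 6}  B3 = {3, 4, 7}  B4 = {3, 4, 5}  B5 = {1, 2, 3}  B6 = {4, 5, 8}
Tree: B1–B2, B1–B3, B3–B4, B2–B5, B4–B6

Each bag holds 3 vertices, so the decomposition has width 2, which upper-bounds the treewidth. On the other hand G contains the 3-clique {4, 5, 8}. A clique must lie in a single bag of any decomposition, so no decomposition can have width below 2. The upper and lower bounds meet at 2, so that is the treewidth.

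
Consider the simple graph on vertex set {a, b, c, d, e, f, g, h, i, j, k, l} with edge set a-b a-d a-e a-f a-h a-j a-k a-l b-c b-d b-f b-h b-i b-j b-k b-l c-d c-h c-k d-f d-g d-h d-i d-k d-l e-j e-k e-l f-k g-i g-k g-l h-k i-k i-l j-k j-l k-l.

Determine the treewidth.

4

A width-4 tree decomposition is:
Bags: B1 = {a, b, d, k, l}  B2 = {a, b, d, f, k}  B3 = {b, d, i, k, l}  B4 = {d, g, i, k, l}  B5 = {a, b, j, k, l}  B6 = {a, b, d, h, k}  B7 = {a, e, j, k, l}  B8 = {b, c, d, h, k}
Tree: B1–B2, B1–B3, B3–B4, B1–B5, B1–B6, B5–B7, B6–B8
The largest bag has 5 vertices, giving width 4; this decomposition certifies tw(G) ≤ 4. Conversely, {d, g, i, k, l} is a clique of size 5, and the vertices of any clique must share a bag in every tree decomposition; so some bag has ≥ 5 vertices and tw(G) ≥ 4. Therefore the treewidth is 4.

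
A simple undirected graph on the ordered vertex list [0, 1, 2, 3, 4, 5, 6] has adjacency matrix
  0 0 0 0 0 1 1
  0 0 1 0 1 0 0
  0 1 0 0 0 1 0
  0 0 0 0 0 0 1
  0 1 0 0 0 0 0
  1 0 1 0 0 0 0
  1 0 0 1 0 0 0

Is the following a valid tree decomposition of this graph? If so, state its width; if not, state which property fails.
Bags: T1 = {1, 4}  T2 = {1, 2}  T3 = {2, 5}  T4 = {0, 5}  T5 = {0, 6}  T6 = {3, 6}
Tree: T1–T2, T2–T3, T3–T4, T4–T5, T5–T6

Checking the three conditions: (i) the bags cover all of {0, 1, 2, 3, 4, 5, 6}; (ii) for each edge, some bag contains both endpoints; (iii) the bags containing any fixed vertex form a subtree. All hold, so the decomposition is valid with width 2 − 1 = 1.

Yes; width 1.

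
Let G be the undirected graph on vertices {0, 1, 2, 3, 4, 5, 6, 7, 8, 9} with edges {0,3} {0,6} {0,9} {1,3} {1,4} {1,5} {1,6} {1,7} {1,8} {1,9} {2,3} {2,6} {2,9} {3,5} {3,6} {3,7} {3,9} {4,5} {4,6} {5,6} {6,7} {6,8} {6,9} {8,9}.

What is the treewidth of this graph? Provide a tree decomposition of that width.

The largest bag has 4 vertices, giving width 3; this decomposition certifies tw(G) ≤ 3. For the lower bound, the 4 vertices {0, 3, 6, 9} are pairwise adjacent, and any tree decomposition puts a clique entirely inside one bag — forcing width ≥ 3. Therefore the treewidth is 3.

Treewidth 3.
Bags: B1 = {1, 3, 5, 6}  B2 = {1, 3, 6, 9}  B3 = {1, 3, 6, 7}  B4 = {2, 3, 6, 9}  B5 = {0, 3, 6, 9}  B6 = {1, 6, 8, 9}  B7 = {1, 4, 5, 6}
Tree: B1–B2, B2–B3, B2–B4, B2–B5, B2–B6, B1–B7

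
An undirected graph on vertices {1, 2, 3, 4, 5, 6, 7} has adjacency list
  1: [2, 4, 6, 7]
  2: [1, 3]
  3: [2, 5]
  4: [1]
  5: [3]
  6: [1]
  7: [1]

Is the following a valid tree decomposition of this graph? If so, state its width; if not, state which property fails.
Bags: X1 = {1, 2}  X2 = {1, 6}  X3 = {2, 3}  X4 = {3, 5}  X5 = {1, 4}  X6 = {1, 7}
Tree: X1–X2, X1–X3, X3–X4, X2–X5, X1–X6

Yes; width 1.

Vertex coverage: the bags together contain {1, 2, 3, 4, 5, 6, 7}, the full vertex set. Edge coverage: each edge of G has both endpoints in at least one bag. Running intersection: for every vertex, the bags containing it form a connected subtree. All three properties hold, so this is a valid tree decomposition of width max|bag| − 1 = 1, and hence tw(G) ≤ 1.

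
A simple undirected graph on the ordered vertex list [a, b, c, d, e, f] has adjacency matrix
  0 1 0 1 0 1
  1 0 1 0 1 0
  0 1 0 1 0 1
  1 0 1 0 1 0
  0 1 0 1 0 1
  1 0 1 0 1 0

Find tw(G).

A width-3 tree decomposition is:
Bags: B1 = {a, c, e, f}  B2 = {a, c, d, e}  B3 = {a, b, c, e}
Tree: B1–B2, B2–B3
The largest bag has 4 vertices, giving width 3; this decomposition certifies tw(G) ≤ 3. For the lower bound: the 4 vertex sets {e,f}, {a,d}, {c}, {b} are disjoint, each induces a connected subgraph, and every pair is joined by at least one edge of G. Contracting each set to a single vertex therefore yields K_{4} as a minor, and since treewidth is minor-monotone, tw(G) ≥ tw(K_{4}) = 3. Hence tw(G) = 3 exactly.

3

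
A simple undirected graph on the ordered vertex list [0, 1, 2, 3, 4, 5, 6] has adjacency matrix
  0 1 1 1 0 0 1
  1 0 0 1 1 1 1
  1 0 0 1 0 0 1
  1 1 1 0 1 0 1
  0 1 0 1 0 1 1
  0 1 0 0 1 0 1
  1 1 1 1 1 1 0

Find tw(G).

3

A width-3 tree decomposition is:
Bags: B1 = {1, 3, 4, 6}  B2 = {1, 4, 5, 6}  B3 = {0, 1, 3, 6}  B4 = {0, 2, 3, 6}
Tree: B1–B2, B1–B3, B3–B4
The largest bag has 4 vertices, giving width 3; this decomposition certifies tw(G) ≤ 3. For the lower bound, the 4 vertices {0, 1, 3, 6} are pairwise adjacent, and any tree decomposition puts a clique entirely inside one bag — forcing width ≥ 3. The upper and lower bounds meet at 3, so that is the treewidth.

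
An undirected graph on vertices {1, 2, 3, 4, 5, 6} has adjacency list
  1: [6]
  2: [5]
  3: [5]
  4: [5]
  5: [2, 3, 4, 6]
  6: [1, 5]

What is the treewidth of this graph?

A width-1 tree decomposition is:
Bags: B1 = {4, 5}  B2 = {5, 6}  B3 = {2, 5}  B4 = {3, 5}  B5 = {1, 6}
Tree: B1–B2, B1–B3, B3–B4, B2–B5
Each bag holds 2 vertices, so the decomposition has width 1, which upper-bounds the treewidth. G has an edge, so its treewidth is at least 1. The upper and lower bounds meet at 1, so that is the treewidth.

1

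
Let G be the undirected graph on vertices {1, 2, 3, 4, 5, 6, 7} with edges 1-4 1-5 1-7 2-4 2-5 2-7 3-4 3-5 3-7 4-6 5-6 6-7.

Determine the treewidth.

3

A width-3 tree decomposition is:
Bags: B1 = {4, 5, 6, 7}  B2 = {1, 4, 5, 7}  B3 = {3, 4, 5, 7}  B4 = {2, 4, 5, 7}
Tree: B1–B2, B2–B3, B3–B4
Every bag has size at most 4, so the width is 4 − 1 = 3 and tw(G) ≤ 3. For the lower bound: the 4 vertex sets {6,7}, {1,4}, {5}, {3} are disjoint, each induces a connected subgraph, and every pair is joined by at least one edge of G. Contracting each set to a single vertex therefore yields K_{4} as a minor, and since treewidth is minor-monotone, tw(G) ≥ tw(K_{4}) = 3. The upper and lower bounds meet at 3, so that is the treewidth.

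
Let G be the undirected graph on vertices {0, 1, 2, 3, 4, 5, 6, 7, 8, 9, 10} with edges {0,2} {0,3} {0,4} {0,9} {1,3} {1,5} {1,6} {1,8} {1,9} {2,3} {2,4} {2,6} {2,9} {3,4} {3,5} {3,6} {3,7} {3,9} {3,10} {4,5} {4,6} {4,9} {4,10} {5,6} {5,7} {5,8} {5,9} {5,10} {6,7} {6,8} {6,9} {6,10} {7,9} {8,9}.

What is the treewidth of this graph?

4

A width-4 tree decomposition is:
Bags: B1 = {1, 5, 6, 8, 9}  B2 = {1, 3, 5, 6, 9}  B3 = {3, 4, 5, 6, 9}  B4 = {3, 5, 6, 7, 9}  B5 = {2, 3, 4, 6, 9}  B6 = {0, 2, 3, 4, 9}  B7 = {3, 4, 5, 6, 10}
Tree: B1–B2, B2–B3, B3–B4, B3–B5, B5–B6, B3–B7
Every bag has size at most 5, so the width is 5 − 1 = 4 and tw(G) ≤ 4. On the other hand G contains the 5-clique {1, 5, 6, 8, 9}. A clique must lie in a single bag of any decomposition, so no decomposition can have width below 4. Hence tw(G) = 4 exactly.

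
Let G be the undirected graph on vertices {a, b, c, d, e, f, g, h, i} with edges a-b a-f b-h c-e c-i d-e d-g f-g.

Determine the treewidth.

1

A width-1 tree decomposition is:
Bags: B1 = {c, i}  B2 = {c, e}  B3 = {d, e}  B4 = {d, g}  B5 = {f, g}  B6 = {a, f}  B7 = {a, b}  B8 = {b, h}
Tree: B1–B2, B2–B3, B3–B4, B4–B5, B5–B6, B6–B7, B7–B8
Each bag holds 2 vertices, so the decomposition has width 1, which upper-bounds the treewidth. Any graph with an edge has treewidth ≥ 1, and G has the edge i–c. Combining the bounds, tw(G) = 1.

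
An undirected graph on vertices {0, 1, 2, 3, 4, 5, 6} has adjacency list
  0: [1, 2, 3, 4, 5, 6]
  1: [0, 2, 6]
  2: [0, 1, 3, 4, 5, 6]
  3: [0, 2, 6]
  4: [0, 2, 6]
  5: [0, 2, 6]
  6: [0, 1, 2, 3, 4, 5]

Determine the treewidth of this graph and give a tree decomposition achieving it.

Treewidth 3.
One such decomposition:
Bags: B1 = {0, 2, 4, 6}  B2 = {0, 2, 5, 6}  B3 = {0, 2, 3, 6}  B4 = {0, 1, 2, 6}
Tree: B1–B2, B1–B3, B2–B4

Each bag holds 4 vertices, so the decomposition has width 3, which upper-bounds the treewidth. On the other hand G contains the 4-clique {0, 1, 2, 6}. A clique must lie in a single bag of any decomposition, so no decomposition can have width below 3. Combining the bounds, tw(G) = 3.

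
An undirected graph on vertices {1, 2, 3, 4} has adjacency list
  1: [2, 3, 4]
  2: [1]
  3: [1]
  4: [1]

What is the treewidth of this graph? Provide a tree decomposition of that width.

Treewidth 1.
One optimal decomposition is:
Bags: B1 = {1, 4}  B2 = {1, 2}  B3 = {1, 3}
Tree: B1–B2, B1–B3

The largest bag has 2 vertices, giving width 1; this decomposition certifies tw(G) ≤ 1. G has an edge, so its treewidth is at least 1. Combining the bounds, tw(G) = 1.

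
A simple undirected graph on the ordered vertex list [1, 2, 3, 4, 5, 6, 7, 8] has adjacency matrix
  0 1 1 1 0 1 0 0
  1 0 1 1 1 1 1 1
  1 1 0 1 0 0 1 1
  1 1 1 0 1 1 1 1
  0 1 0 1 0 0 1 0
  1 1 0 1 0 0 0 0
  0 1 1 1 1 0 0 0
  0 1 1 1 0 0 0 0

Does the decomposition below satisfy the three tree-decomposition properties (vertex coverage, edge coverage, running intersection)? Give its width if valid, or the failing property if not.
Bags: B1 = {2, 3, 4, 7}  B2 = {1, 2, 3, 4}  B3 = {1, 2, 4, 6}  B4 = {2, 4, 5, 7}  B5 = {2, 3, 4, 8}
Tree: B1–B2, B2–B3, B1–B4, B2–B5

Vertex coverage: the bags together contain {1, 2, 3, 4, 5, 6, 7, 8}, the full vertex set. Edge coverage: each edge of G has both endpoints in at least one bag. Running intersection: for every vertex, the bags containing it form a connected subtree. All three properties hold, so this is a valid tree decomposition of width max|bag| − 1 = 3, and hence tw(G) ≤ 3.

Yes; width 3.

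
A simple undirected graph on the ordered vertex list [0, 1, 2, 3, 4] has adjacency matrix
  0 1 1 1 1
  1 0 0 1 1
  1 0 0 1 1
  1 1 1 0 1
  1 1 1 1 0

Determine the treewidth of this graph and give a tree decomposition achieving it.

Treewidth 3.
Bags: B1 = {0, 2, 3, 4}  B2 = {0, 1, 3, 4}
Tree: B1–B2

Every bag has size at most 4, so the width is 4 − 1 = 3 and tw(G) ≤ 3. For the lower bound, the 4 vertices {0, 1, 3, 4} are pairwise adjacent, and any tree decomposition puts a clique entirely inside one bag — forcing width ≥ 3. The upper and lower bounds meet at 3, so that is the treewidth.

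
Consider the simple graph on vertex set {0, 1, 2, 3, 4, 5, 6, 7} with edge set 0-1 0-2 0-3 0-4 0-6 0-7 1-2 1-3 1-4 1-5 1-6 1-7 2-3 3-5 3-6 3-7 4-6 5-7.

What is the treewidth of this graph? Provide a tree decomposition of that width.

The largest bag has 4 vertices, giving width 3; this decomposition certifies tw(G) ≤ 3. On the other hand G contains the 4-clique {0, 1, 2, 3}. A clique must lie in a single bag of any decomposition, so no decomposition can have width below 3. The upper and lower bounds meet at 3, so that is the treewidth.

Treewidth 3.
Bags: B1 = {0, 1, 3, 6}  B2 = {0, 1, 3, 7}  B3 = {1, 3, 5, 7}  B4 = {0, 1, 2, 3}  B5 = {0, 1, 4, 6}
Tree: B1–B2, B2–B3, B1–B4, B1–B5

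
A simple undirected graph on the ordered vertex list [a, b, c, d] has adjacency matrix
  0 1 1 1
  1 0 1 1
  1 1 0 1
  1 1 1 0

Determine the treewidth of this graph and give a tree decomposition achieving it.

Treewidth 3.
Bags: B1 = {a, b, c, d}
Tree: (single bag)

A single bag containing all 4 vertices is trivially a valid decomposition of width 3. On the other hand G contains the 4-clique {a, b, c, d}. A clique must lie in a single bag of any decomposition, so no decomposition can have width below 3. Combining the bounds, tw(G) = 3.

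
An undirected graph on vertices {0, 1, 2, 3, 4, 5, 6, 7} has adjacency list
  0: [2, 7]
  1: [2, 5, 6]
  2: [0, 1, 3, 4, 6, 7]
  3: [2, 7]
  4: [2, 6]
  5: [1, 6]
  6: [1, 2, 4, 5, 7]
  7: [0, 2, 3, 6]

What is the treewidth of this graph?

2

A width-2 tree decomposition is:
Bags: B1 = {2, 3, 7}  B2 = {2, 6, 7}  B3 = {2, 4, 6}  B4 = {1, 2, 6}  B5 = {0, 2, 7}  B6 = {1, 5, 6}
Tree: B1–B2, B2–B3, B2–B4, B2–B5, B4–B6
Every bag has size at most 3, so the width is 3 − 1 = 2 and tw(G) ≤ 2. Conversely, {0, 2, 7} is a clique of size 3, and the vertices of any clique must share a bag in every tree decomposition; so some bag has ≥ 3 vertices and tw(G) ≥ 2. Therefore the treewidth is 2.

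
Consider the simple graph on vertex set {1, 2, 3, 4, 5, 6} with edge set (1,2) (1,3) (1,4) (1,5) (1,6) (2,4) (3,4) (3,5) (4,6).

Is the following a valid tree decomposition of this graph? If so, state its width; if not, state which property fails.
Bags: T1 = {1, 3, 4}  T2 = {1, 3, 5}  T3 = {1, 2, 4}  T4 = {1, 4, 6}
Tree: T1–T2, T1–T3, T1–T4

Yes; width 2.

Every vertex of G appears in some bag (union = {1, 2, 3, 4, 5, 6}); every edge is covered by a bag; and for each vertex v the set of bags containing v is connected in the bag tree. The decomposition is therefore valid. The largest bag has 3 vertices, so the width is 2.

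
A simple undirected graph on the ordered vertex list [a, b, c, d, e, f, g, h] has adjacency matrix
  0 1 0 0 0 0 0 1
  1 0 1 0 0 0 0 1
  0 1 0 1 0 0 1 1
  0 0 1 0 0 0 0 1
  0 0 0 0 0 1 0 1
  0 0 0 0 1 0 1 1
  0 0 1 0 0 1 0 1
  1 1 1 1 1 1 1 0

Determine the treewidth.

A width-2 tree decomposition is:
Bags: B1 = {c, g, h}  B2 = {b, c, h}  B3 = {a, b, h}  B4 = {c, d, h}  B5 = {f, g, h}  B6 = {e, f, h}
Tree: B1–B2, B2–B3, B2–B4, B1–B5, B5–B6
The largest bag has 3 vertices, giving width 2; this decomposition certifies tw(G) ≤ 2. Conversely, {a, b, h} is a clique of size 3, and the vertices of any clique must share a bag in every tree decomposition; so some bag has ≥ 3 vertices and tw(G) ≥ 2. Combining the bounds, tw(G) = 2.

2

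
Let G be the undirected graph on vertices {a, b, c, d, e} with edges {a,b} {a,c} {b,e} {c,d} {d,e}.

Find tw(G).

2

A width-2 tree decomposition is:
Bags: B1 = {a, c, d}  B2 = {a, b, d}  B3 = {b, d, e}
Tree: B1–B2, B2–B3
The largest bag has 3 vertices, giving width 2; this decomposition certifies tw(G) ≤ 2. For the lower bound, G contains the cycle d–c–a–b–e–d, so G is not a forest; only forests have treewidth ≤ 1, hence tw(G) ≥ 2. Therefore the treewidth is 2.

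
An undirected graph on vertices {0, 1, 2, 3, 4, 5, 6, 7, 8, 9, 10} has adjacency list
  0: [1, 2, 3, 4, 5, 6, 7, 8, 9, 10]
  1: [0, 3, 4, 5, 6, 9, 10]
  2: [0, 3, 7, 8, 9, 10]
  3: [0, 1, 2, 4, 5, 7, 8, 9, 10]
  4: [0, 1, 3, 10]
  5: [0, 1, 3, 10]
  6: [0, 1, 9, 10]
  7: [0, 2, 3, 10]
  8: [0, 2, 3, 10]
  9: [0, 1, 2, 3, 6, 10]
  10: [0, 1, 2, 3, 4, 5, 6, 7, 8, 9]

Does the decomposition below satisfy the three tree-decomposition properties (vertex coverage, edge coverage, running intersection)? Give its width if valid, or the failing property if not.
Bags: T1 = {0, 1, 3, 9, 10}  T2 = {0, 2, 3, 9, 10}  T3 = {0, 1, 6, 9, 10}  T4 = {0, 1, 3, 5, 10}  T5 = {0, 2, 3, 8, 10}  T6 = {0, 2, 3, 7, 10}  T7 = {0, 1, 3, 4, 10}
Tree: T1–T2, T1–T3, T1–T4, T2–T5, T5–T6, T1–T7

Yes; width 4.

Every vertex of G appears in some bag (union = {0, 1, 2, 3, 4, 5, 6, 7, 8, 9, 10}); every edge is covered by a bag; and for each vertex v the set of bags containing v is connected in the bag tree. The decomposition is therefore valid. The largest bag has 5 vertices, so the width is 4.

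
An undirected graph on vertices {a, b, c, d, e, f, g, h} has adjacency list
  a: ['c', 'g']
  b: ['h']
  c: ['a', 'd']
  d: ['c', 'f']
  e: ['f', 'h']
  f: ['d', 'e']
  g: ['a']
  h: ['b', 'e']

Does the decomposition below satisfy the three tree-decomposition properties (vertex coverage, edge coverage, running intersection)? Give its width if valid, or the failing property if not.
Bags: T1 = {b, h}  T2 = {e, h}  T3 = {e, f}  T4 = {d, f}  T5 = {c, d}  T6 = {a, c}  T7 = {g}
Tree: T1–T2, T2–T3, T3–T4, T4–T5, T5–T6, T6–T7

A tree decomposition must satisfy three properties: every vertex lies in some bag; for every edge, both endpoints lie together in some bag; and for every vertex, the bags containing it form a connected subtree. Here edge (a,g) lies in no bag, so the decomposition is invalid.

No — edge (a,g) lies in no bag.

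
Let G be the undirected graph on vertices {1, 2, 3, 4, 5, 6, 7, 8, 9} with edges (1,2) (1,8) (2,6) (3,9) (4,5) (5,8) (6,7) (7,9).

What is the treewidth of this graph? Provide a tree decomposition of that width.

The largest bag has 2 vertices, giving width 1; this decomposition certifies tw(G) ≤ 1. Since G has at least one edge (e.g. 3–9), it is not an edgeless graph, so tw(G) ≥ 1. Combining the bounds, tw(G) = 1.

Treewidth 1.
One such decomposition:
Bags: B1 = {3, 9}  B2 = {7, 9}  B3 = {6, 7}  B4 = {2, 6}  B5 = {1, 2}  B6 = {1, 8}  B7 = {5, 8}  B8 = {4, 5}
Tree: B1–B2, B2–B3, B3–B4, B4–B5, B5–B6, B6–B7, B7–B8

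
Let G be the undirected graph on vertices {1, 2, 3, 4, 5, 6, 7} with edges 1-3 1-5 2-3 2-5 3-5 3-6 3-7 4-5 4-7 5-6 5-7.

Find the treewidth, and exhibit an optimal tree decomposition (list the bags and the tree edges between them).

The largest bag has 3 vertices, giving width 2; this decomposition certifies tw(G) ≤ 2. For the lower bound, the 3 vertices {1, 3, 5} are pairwise adjacent, and any tree decomposition puts a clique entirely inside one bag — forcing width ≥ 2. Therefore the treewidth is 2.

Treewidth 2.
Bags: B1 = {3, 5, 7}  B2 = {1, 3, 5}  B3 = {4, 5, 7}  B4 = {2, 3, 5}  B5 = {3, 5, 6}
Tree: B1–B2, B1–B3, B2–B4, B1–B5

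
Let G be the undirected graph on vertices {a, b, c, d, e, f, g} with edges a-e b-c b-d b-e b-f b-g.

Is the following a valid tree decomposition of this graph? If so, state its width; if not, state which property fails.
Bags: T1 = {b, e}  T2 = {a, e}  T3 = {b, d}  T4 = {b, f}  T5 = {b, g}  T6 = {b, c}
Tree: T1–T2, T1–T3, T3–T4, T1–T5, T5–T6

Yes; width 1.

Vertex coverage: the bags together contain {a, b, c, d, e, f, g}, the full vertex set. Edge coverage: each edge of G has both endpoints in at least one bag. Running intersection: for every vertex, the bags containing it form a connected subtree. All three properties hold, so this is a valid tree decomposition of width max|bag| − 1 = 1, and hence tw(G) ≤ 1.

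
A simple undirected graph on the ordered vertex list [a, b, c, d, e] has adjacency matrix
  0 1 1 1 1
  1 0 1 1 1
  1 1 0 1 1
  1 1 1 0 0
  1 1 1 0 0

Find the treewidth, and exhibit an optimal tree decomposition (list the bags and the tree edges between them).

Every bag has size at most 4, so the width is 4 − 1 = 3 and tw(G) ≤ 3. Conversely, {a, b, c, d} is a clique of size 4, and the vertices of any clique must share a bag in every tree decomposition; so some bag has ≥ 4 vertices and tw(G) ≥ 3. The upper and lower bounds meet at 3, so that is the treewidth.

Treewidth 3.
One optimal decomposition is:
Bags: B1 = {a, b, c, e}  B2 = {a, b, c, d}
Tree: B1–B2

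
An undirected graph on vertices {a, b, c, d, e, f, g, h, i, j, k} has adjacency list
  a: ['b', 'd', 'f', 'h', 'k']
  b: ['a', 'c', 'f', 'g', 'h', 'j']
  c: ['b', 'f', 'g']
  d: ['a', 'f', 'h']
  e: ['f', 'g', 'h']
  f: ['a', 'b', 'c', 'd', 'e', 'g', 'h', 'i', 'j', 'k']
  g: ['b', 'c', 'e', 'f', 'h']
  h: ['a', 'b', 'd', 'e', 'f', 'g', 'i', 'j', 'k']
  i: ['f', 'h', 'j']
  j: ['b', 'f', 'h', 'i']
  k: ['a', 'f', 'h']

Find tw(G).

A width-3 tree decomposition is:
Bags: B1 = {b, f, h, j}  B2 = {a, b, f, h}  B3 = {b, f, g, h}  B4 = {a, d, f, h}  B5 = {a, f, h, k}  B6 = {e, f, g, h}  B7 = {f, h, i, j}  B8 = {b, c, f, g}
Tree: B1–B2, B1–B3, B2–B4, B2–B5, B3–B6, B1–B7, B3–B8
The largest bag has 4 vertices, giving width 3; this decomposition certifies tw(G) ≤ 3. Conversely, {a, d, f, h} is a clique of size 4, and the vertices of any clique must share a bag in every tree decomposition; so some bag has ≥ 4 vertices and tw(G) ≥ 3. Therefore the treewidth is 3.

3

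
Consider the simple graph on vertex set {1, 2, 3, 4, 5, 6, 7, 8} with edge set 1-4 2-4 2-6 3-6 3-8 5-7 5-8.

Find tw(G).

1

A width-1 tree decomposition is:
Bags: B1 = {5, 7}  B2 = {5, 8}  B3 = {3, 8}  B4 = {3, 6}  B5 = {2, 6}  B6 = {2, 4}  B7 = {1, 4}
Tree: B1–B2, B2–B3, B3–B4, B4–B5, B5–B6, B6–B7
Each bag holds 2 vertices, so the decomposition has width 1, which upper-bounds the treewidth. Any graph with an edge has treewidth ≥ 1, and G has the edge 7–5. The upper and lower bounds meet at 1, so that is the treewidth.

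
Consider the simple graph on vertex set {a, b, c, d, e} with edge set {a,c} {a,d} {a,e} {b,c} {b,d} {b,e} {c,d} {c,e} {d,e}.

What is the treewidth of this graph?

3

A width-3 tree decomposition is:
Bags: B1 = {a, c, d, e}  B2 = {b, c, d, e}
Tree: B1–B2
Each bag holds 4 vertices, so the decomposition has width 3, which upper-bounds the treewidth. On the other hand G contains the 4-clique {a, c, d, e}. A clique must lie in a single bag of any decomposition, so no decomposition can have width below 3. Therefore the treewidth is 3.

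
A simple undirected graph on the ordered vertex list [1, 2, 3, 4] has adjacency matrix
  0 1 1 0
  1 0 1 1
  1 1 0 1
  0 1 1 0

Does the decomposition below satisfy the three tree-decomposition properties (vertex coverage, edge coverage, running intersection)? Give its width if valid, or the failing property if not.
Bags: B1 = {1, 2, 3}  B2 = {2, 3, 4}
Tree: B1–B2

Yes; width 2.

Checking the three conditions: (i) the bags cover all of {1, 2, 3, 4}; (ii) for each edge, some bag contains both endpoints; (iii) the bags containing any fixed vertex form a subtree. All hold, so the decomposition is valid with width 3 − 1 = 2.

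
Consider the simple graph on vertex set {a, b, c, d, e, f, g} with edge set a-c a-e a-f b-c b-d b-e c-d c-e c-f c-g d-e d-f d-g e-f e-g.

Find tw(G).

A width-3 tree decomposition is:
Bags: B1 = {b, c, d, e}  B2 = {c, d, e, f}  B3 = {a, c, e, f}  B4 = {c, d, e, g}
Tree: B1–B2, B2–B3, B2–B4
Each bag holds 4 vertices, so the decomposition has width 3, which upper-bounds the treewidth. On the other hand G contains the 4-clique {c, d, e, g}. A clique must lie in a single bag of any decomposition, so no decomposition can have width below 3. Therefore the treewidth is 3.

3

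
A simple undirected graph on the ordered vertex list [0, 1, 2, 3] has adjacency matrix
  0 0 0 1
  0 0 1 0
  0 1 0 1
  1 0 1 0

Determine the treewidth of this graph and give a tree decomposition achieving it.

The largest bag has 2 vertices, giving width 1; this decomposition certifies tw(G) ≤ 1. Any graph with an edge has treewidth ≥ 1, and G has the edge 0–3. Combining the bounds, tw(G) = 1.

Treewidth 1.
One optimal decomposition is:
Bags: B1 = {0, 3}  B2 = {2, 3}  B3 = {1, 2}
Tree: B1–B2, B2–B3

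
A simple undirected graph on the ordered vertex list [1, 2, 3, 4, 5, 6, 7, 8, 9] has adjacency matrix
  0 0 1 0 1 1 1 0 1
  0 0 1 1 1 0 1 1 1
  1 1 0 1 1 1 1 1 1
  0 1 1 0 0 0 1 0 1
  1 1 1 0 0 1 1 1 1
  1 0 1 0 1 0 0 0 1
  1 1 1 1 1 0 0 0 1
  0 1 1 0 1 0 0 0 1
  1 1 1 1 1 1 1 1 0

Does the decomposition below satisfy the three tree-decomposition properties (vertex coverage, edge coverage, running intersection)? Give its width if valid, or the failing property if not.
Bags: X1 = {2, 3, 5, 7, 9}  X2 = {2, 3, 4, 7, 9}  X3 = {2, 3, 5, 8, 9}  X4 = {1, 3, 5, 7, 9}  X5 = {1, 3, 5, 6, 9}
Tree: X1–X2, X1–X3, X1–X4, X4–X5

Yes; width 4.

Vertex coverage: the bags together contain {1, 2, 3, 4, 5, 6, 7, 8, 9}, the full vertex set. Edge coverage: each edge of G has both endpoints in at least one bag. Running intersection: for every vertex, the bags containing it form a connected subtree. All three properties hold, so this is a valid tree decomposition of width max|bag| − 1 = 4, and hence tw(G) ≤ 4.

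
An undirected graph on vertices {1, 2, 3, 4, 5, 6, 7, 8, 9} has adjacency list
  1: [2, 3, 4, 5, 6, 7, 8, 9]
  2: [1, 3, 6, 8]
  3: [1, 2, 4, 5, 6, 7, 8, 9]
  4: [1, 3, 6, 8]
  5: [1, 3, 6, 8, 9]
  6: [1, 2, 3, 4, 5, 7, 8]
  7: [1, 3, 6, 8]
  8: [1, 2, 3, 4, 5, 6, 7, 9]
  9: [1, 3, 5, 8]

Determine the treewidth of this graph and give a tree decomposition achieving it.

Every bag has size at most 5, so the width is 5 − 1 = 4 and tw(G) ≤ 4. Conversely, {1, 3, 5, 8, 9} is a clique of size 5, and the vertices of any clique must share a bag in every tree decomposition; so some bag has ≥ 5 vertices and tw(G) ≥ 4. The upper and lower bounds meet at 4, so that is the treewidth.

Treewidth 4.
Bags: B1 = {1, 3, 6, 7, 8}  B2 = {1, 3, 5, 6, 8}  B3 = {1, 2, 3, 6, 8}  B4 = {1, 3, 5, 8, 9}  B5 = {1, 3, 4, 6, 8}
Tree: B1–B2, B1–B3, B2–B4, B3–B5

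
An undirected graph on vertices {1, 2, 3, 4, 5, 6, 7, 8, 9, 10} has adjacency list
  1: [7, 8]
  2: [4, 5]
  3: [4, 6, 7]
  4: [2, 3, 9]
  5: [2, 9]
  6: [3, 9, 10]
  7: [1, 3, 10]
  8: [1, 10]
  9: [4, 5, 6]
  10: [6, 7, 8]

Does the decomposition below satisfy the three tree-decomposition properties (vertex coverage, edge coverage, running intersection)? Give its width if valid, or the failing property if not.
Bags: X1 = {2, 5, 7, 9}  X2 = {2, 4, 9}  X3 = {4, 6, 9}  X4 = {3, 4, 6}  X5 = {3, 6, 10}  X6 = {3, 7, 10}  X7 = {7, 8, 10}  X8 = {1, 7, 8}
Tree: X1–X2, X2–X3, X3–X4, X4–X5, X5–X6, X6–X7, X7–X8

No — bags containing vertex 7 are not connected in the tree.

A tree decomposition must satisfy three properties: every vertex lies in some bag; for every edge, both endpoints lie together in some bag; and for every vertex, the bags containing it form a connected subtree. Here bags containing vertex 7 are not connected in the tree, so the decomposition is invalid.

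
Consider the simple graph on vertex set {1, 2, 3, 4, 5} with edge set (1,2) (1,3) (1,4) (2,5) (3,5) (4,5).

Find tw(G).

A width-2 tree decomposition is:
Bags: B1 = {1, 2, 5}  B2 = {1, 3, 5}  B3 = {1, 4, 5}
Tree: B1–B2, B2–B3
Each bag holds 3 vertices, so the decomposition has width 2, which upper-bounds the treewidth. The edges 1–2–5–3–1 form a cycle, so G is not a tree and its treewidth is at least 2. Hence tw(G) = 2 exactly.

2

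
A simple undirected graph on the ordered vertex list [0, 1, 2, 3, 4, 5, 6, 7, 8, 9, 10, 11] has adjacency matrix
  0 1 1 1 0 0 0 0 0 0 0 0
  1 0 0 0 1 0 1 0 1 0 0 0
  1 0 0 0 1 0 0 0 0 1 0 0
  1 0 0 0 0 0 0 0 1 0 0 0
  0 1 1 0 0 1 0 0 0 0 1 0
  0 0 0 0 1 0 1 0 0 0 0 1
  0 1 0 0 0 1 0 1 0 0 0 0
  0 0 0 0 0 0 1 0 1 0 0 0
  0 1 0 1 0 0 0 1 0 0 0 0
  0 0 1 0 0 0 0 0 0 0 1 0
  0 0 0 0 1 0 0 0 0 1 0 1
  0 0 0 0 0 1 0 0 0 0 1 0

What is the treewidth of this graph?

A width-3 tree decomposition is:
Bags: B1 = {0, 3, 7, 8}  B2 = {0, 1, 7, 8}  B3 = {0, 1, 6, 7}  B4 = {0, 1, 2, 6}  B5 = {1, 2, 4, 6}  B6 = {2, 4, 5, 6}  B7 = {2, 4, 5, 9}  B8 = {4, 5, 9, 10}  B9 = {5, 9, 10, 11}
Tree: B1–B2, B2–B3, B3–B4, B4–B5, B5–B6, B6–B7, B7–B8, B8–B9
The largest bag has 4 vertices, giving width 3; this decomposition certifies tw(G) ≤ 3. For the lower bound: the 4 vertex sets {3,7,8}, {0}, {1}, {2,4,5,6} are disjoint, each induces a connected subgraph, and every pair is joined by at least one edge of G. Contracting each set to a single vertex therefore yields K_{4} as a minor, and since treewidth is minor-monotone, tw(G) ≥ tw(K_{4}) = 3. Combining the bounds, tw(G) = 3.

3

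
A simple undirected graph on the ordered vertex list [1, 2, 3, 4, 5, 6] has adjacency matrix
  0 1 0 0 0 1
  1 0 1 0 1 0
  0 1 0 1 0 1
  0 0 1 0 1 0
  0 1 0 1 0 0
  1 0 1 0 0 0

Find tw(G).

2

A width-2 tree decomposition is:
Bags: B1 = {2, 4, 5}  B2 = {2, 3, 4}  B3 = {1, 2, 3}  B4 = {1, 3, 6}
Tree: B1–B2, B2–B3, B3–B4
Each bag holds 3 vertices, so the decomposition has width 2, which upper-bounds the treewidth. The edges 5–4–3–2–5 form a cycle, so G is not a tree and its treewidth is at least 2. Combining the bounds, tw(G) = 2.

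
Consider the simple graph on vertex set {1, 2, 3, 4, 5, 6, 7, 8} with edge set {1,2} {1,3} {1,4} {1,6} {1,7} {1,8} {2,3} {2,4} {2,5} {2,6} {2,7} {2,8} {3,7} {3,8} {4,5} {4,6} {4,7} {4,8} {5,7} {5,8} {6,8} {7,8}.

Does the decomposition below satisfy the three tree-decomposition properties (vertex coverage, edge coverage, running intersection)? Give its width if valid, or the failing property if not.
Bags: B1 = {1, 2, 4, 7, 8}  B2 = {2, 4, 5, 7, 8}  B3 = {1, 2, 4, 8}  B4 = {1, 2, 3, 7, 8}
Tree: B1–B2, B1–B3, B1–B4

A tree decomposition must satisfy three properties: every vertex lies in some bag; for every edge, both endpoints lie together in some bag; and for every vertex, the bags containing it form a connected subtree. Here vertex 6 appears in no bag, so the decomposition is invalid.

No — vertex 6 appears in no bag.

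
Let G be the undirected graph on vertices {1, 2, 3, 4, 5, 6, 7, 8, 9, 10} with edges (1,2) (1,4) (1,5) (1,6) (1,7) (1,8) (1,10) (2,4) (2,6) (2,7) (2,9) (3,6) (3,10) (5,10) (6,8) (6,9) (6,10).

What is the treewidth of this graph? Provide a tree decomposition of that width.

The largest bag has 3 vertices, giving width 2; this decomposition certifies tw(G) ≤ 2. Conversely, {1, 6, 8} is a clique of size 3, and the vertices of any clique must share a bag in every tree decomposition; so some bag has ≥ 3 vertices and tw(G) ≥ 2. Combining the bounds, tw(G) = 2.

Treewidth 2.
One optimal decomposition is:
Bags: B1 = {1, 2, 6}  B2 = {1, 6, 10}  B3 = {1, 2, 4}  B4 = {1, 2, 7}  B5 = {2, 6, 9}  B6 = {3, 6, 10}  B7 = {1, 5, 10}  B8 = {1, 6, 8}
Tree: B1–B2, B1–B3, B1–B4, B1–B5, B2–B6, B2–B7, B1–B8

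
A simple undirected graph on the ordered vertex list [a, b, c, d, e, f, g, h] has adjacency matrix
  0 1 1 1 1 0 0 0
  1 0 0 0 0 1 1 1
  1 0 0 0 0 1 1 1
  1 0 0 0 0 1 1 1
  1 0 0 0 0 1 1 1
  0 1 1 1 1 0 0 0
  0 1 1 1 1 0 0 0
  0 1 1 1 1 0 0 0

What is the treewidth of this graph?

4

A width-4 tree decomposition is:
Bags: B1 = {b, c, d, e, f}  B2 = {a, b, c, d, e}  B3 = {b, c, d, e, h}  B4 = {b, c, d, e, g}
Tree: B1–B2, B2–B3, B3–B4
Every bag has size at most 5, so the width is 5 − 1 = 4 and tw(G) ≤ 4. For the lower bound: the 5 vertex sets {b,f}, {a,e}, {d,h}, {c}, {g} are disjoint, each induces a connected subgraph, and every pair is joined by at least one edge of G. Contracting each set to a single vertex therefore yields K_{5} as a minor, and since treewidth is minor-monotone, tw(G) ≥ tw(K_{5}) = 4. Hence tw(G) = 4 exactly.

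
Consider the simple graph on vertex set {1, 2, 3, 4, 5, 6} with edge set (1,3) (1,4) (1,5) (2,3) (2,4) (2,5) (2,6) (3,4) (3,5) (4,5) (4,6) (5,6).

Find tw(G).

A width-3 tree decomposition is:
Bags: B1 = {2, 3, 4, 5}  B2 = {1, 3, 4, 5}  B3 = {2, 4, 5, 6}
Tree: B1–B2, B1–B3
The largest bag has 4 vertices, giving width 3; this decomposition certifies tw(G) ≤ 3. For the lower bound, the 4 vertices {1, 3, 4, 5} are pairwise adjacent, and any tree decomposition puts a clique entirely inside one bag — forcing width ≥ 3. Combining the bounds, tw(G) = 3.

3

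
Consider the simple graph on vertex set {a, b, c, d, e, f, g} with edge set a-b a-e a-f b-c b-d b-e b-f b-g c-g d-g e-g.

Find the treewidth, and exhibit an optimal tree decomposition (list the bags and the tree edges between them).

The largest bag has 3 vertices, giving width 2; this decomposition certifies tw(G) ≤ 2. On the other hand G contains the 3-clique {b, d, g}. A clique must lie in a single bag of any decomposition, so no decomposition can have width below 2. Therefore the treewidth is 2.

Treewidth 2.
Bags: B1 = {b, c, g}  B2 = {b, d, g}  B3 = {b, e, g}  B4 = {a, b, e}  B5 = {a, b, f}
Tree: B1–B2, B1–B3, B3–B4, B4–B5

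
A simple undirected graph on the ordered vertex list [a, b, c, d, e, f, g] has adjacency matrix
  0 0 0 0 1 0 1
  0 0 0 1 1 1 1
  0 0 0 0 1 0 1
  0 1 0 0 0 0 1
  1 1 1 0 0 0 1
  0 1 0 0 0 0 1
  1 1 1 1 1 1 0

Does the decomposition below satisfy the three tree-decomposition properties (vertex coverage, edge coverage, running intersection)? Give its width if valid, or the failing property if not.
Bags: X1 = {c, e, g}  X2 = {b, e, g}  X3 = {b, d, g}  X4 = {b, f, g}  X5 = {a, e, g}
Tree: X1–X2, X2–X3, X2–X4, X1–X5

Yes; width 2.

Checking the three conditions: (i) the bags cover all of {a, b, c, d, e, f, g}; (ii) for each edge, some bag contains both endpoints; (iii) the bags containing any fixed vertex form a subtree. All hold, so the decomposition is valid with width 3 − 1 = 2.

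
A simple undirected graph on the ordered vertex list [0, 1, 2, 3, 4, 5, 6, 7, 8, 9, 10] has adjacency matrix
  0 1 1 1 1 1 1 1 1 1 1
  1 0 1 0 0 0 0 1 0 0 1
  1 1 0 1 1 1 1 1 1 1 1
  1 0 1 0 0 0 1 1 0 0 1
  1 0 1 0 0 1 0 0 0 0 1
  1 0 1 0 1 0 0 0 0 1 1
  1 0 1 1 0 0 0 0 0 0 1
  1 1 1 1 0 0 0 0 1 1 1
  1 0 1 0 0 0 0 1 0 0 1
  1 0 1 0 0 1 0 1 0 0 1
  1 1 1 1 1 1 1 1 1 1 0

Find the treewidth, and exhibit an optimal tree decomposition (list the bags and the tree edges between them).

Each bag holds 5 vertices, so the decomposition has width 4, which upper-bounds the treewidth. For the lower bound, the 5 vertices {0, 2, 4, 5, 10} are pairwise adjacent, and any tree decomposition puts a clique entirely inside one bag — forcing width ≥ 4. Hence tw(G) = 4 exactly.

Treewidth 4.
Bags: B1 = {0, 2, 3, 7, 10}  B2 = {0, 2, 7, 9, 10}  B3 = {0, 2, 5, 9, 10}  B4 = {0, 2, 7, 8, 10}  B5 = {0, 1, 2, 7, 10}  B6 = {0, 2, 3, 6, 10}  B7 = {0, 2, 4, 5, 10}
Tree: B1–B2, B2–B3, B1–B4, B2–B5, B1–B6, B3–B7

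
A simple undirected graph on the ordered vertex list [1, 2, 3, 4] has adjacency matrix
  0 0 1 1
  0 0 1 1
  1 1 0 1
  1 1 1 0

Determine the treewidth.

2

A width-2 tree decomposition is:
Bags: B1 = {2, 3, 4}  B2 = {1, 3, 4}
Tree: B1–B2
Each bag holds 3 vertices, so the decomposition has width 2, which upper-bounds the treewidth. Conversely, {1, 3, 4} is a clique of size 3, and the vertices of any clique must share a bag in every tree decomposition; so some bag has ≥ 3 vertices and tw(G) ≥ 2. The upper and lower bounds meet at 2, so that is the treewidth.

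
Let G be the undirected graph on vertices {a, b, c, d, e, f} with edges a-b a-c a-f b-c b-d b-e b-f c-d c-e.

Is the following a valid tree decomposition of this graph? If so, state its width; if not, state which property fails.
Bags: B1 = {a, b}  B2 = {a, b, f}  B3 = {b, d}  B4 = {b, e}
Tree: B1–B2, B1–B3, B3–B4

A tree decomposition must satisfy three properties: every vertex lies in some bag; for every edge, both endpoints lie together in some bag; and for every vertex, the bags containing it form a connected subtree. Here vertex c appears in no bag, so the decomposition is invalid.

No — vertex c appears in no bag.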